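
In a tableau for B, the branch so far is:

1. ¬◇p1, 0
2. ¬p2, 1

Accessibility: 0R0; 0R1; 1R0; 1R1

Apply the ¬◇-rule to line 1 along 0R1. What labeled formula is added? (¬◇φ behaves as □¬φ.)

¬p1, 1

¬◇φ behaves as □¬φ: propagate the negated body to each accessible world.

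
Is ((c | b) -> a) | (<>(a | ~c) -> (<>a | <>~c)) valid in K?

Valid

Tableau for the negation ~(((c | b) -> a) | (<>(a | ~c) -> (<>a | <>~c))):
1. ~(((c | b) -> a) | (<>(a | ~c) -> (<>a | <>~c))), w0
2. ~((c | b) -> a), w0   [~|-rule on 1]
3. ~(<>(a | ~c) -> (<>a | <>~c)), w0   [~|-rule on 1]
4. c | b, w0   [~->-rule on 2]
5. ~a, w0   [~->-rule on 2]
6. <>(a | ~c), w0   [~->-rule on 3]
7. ~(<>a | <>~c), w0   [~->-rule on 3]
8. ~<>a, w0   [~|-rule on 7]
9. ~<>~c, w0   [~|-rule on 7]
10. b, w0   [|-rule on 4 (branches; this branch)]
11. a | ~c, w1   [<>-rule on 6: fresh world w1, w0Rw1]
12. ~a, w1   [~<>-rule on 8 via w0Rw1]
13. c, w1   [~<>-rule on 9 via w0Rw1]
14. ~c, w1   [|-rule on 11 (branches; this branch)]
Accessibility: w0Rw1
Branch closes: c and ~c both at w1.
All branches of the negation close; one closing branch shown above.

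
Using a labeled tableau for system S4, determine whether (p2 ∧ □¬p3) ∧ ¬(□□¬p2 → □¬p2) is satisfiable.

No, unsatisfiable

1. (p2 ∧ □¬p3) ∧ ¬(□□¬p2 → □¬p2), w0
2. p2 ∧ □¬p3, w0
3. ¬(□□¬p2 → □¬p2), w0
4. p2, w0
5. □¬p3, w0
6. □□¬p2, w0
7. ¬□¬p2, w0
8. ¬p3, w0
9. □¬p2, w0
10. ¬p2, w0
Accessibility: w0Rw0
Branch closes: p2 and ¬p2 both at w0.
All branches of the tableau close; one closing branch shown above.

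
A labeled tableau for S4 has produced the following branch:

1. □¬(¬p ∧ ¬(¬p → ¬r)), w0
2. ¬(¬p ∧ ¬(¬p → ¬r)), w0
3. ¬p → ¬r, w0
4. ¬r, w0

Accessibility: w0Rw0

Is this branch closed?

Open

No world carries both an atom and its negation.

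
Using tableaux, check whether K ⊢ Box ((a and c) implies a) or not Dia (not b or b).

Tableau for the negation not (Box ((a and c) implies a) or not Dia (not b or b)):
1. not (Box ((a and c) implies a) or not Dia (not b or b)), w0
2. not Box ((a and c) implies a), w0   [neg-or-rule on 1]
3. Dia (not b or b), w0   [neg-or-rule on 1]
4. not ((a and c) implies a), w1   [neg-Box-rule on 2: fresh world w1, w0Rw1]
5. a and c, w1   [neg-implies-rule on 4]
6. not a, w1   [neg-implies-rule on 4]
7. a, w1   [and-rule on 5]
8. c, w1   [and-rule on 5]
Accessibility: w0Rw1
Branch closes: a and not a both at w1.
Every branch of the negation's tableau closes; the branch above is one of them.

Valid in K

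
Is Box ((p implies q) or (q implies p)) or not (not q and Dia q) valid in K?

Valid

Tableau for the negation not (Box ((p implies q) or (q implies p)) or not (not q and Dia q)):
1. not (Box ((p implies q) or (q implies p)) or not (not q and Dia q)), w0
2. not Box ((p implies q) or (q implies p)), w0
3. not q and Dia q, w0
4. not q, w0
5. Dia q, w0
6. not ((p implies q) or (q implies p)), w1
7. not (p implies q), w1
8. not (q implies p), w1
9. p, w1
10. not q, w1
11. q, w1
12. not p, w1
Accessibility: w0Rw1
Branch closes: q and not q both at w1.
Every branch of the negation's tableau closes; the branch above is one of them.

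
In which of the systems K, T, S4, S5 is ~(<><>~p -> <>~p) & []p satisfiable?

K, T

T-tableau for the formula:
1. ~(<><>~p -> <>~p) & []p, u
2. ~(<><>~p -> <>~p), u
3. []p, u
4. <><>~p, u
5. ~<>~p, u
6. p, u
7. <>~p, v
8. p, v
9. ~p, w
Accessibility: uRu, uRv, vRv, vRw, wRw
Complete open branch: satisfiable in T, hence also in K (this T-model is also a K-model).
S4-tableau for the formula:
1. ~(<><>~p -> <>~p) & []p, u
2. ~(<><>~p -> <>~p), u
3. []p, u
4. <><>~p, u
5. ~<>~p, u
6. p, u
7. <>~p, v
8. p, v
9. ~p, w
10. p, w
Accessibility: uRu, uRv, uRw, vRv, vRw, wRw
Branch closes: p and ~p both at w.
Every branch closes (one shown): unsatisfiable in S4, hence also in S5 (every S5-frame is an S4-frame).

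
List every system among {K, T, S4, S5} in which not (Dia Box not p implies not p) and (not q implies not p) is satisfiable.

K, T, S4

S5-tableau for the formula:
1. not (Dia Box not p implies not p) and (not q implies not p), w0
2. not (Dia Box not p implies not p), w0
3. not q implies not p, w0
4. Dia Box not p, w0
5. p, w0
6. q, w0
7. Box not p, w1
8. not p, w0
Accessibility: w0Rw0, w0Rw1, w1Rw0, w1Rw1
Branch closes: p and not p both at w0.
Every branch closes (one shown): unsatisfiable in S5.
S4-tableau for the formula:
1. not (Dia Box not p implies not p) and (not q implies not p), w0
2. not (Dia Box not p implies not p), w0
3. not q implies not p, w0
4. Dia Box not p, w0
5. p, w0
6. q, w0
7. Box not p, w1
8. not p, w1
Accessibility: w0Rw0, w0Rw1, w1Rw1
Complete open branch: satisfiable in S4, hence also in K, T (this S4-model is also a K-model and a T-model).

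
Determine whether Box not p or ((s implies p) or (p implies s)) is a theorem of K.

Tableau for the negation not (Box not p or ((s implies p) or (p implies s))):
1. not (Box not p or ((s implies p) or (p implies s))), 0
2. not Box not p, 0
3. not ((s implies p) or (p implies s)), 0
4. not (s implies p), 0
5. not (p implies s), 0
6. s, 0
7. not p, 0
8. p, 0
9. not s, 0
Branch closes: p and not p both at 0.
All branches of the negation close; one closing branch shown above.

Valid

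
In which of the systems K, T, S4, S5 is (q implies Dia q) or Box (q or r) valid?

T, S4, S5

T-tableau for the negation not ((q implies Dia q) or Box (q or r)):
1. not ((q implies Dia q) or Box (q or r)), u
2. not (q implies Dia q), u   [neg-or-rule on 1]
3. not Box (q or r), u   [neg-or-rule on 1]
4. q, u   [neg-implies-rule on 2]
5. not Dia q, u   [neg-implies-rule on 2]
6. not q, u   [neg-Dia-rule on 5 via uRu]
Accessibility: uRu
Branch closes: q and not q both at u.
Every branch closes (one shown): valid in T, hence also in S4, S5 (every theorem of T is a theorem of S4 and S5).
K-tableau for the negation not ((q implies Dia q) or Box (q or r)):
1. not ((q implies Dia q) or Box (q or r)), u
2. not (q implies Dia q), u   [neg-or-rule on 1]
3. not Box (q or r), u   [neg-or-rule on 1]
4. q, u   [neg-implies-rule on 2]
5. not Dia q, u   [neg-implies-rule on 2]
6. not (q or r), v   [neg-Box-rule on 3: fresh world v, uRv]
7. not q, v   [neg-or-rule on 6]
8. not r, v   [neg-or-rule on 6]
Accessibility: uRv
Complete open branch: countermodel on a K-frame, so not valid in K.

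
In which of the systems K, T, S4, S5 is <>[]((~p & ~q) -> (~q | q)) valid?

T, S4, S5

K-tableau for the negation ~<>[]((~p & ~q) -> (~q | q)):
1. ~<>[]((~p & ~q) -> (~q | q)), w0
Complete open branch: countermodel on a K-frame, so not valid in K.
T-tableau for the negation ~<>[]((~p & ~q) -> (~q | q)):
1. ~<>[]((~p & ~q) -> (~q | q)), w0
2. ~[]((~p & ~q) -> (~q | q)), w0   [~<>-rule on 1 via w0Rw0]
3. ~((~p & ~q) -> (~q | q)), w1   [~[]-rule on 2: fresh world w1, w0Rw1]
4. ~p & ~q, w1   [~->-rule on 3]
5. ~(~q | q), w1   [~->-rule on 3]
6. ~p, w1   [&-rule on 4]
7. ~q, w1   [&-rule on 4]
8. q, w1   [~|-rule on 5]
Accessibility: w0Rw0, w0Rw1, w1Rw1
Branch closes: q and ~q both at w1.
Every branch closes (one shown): valid in T, hence also in S4, S5 (every theorem of T is a theorem of S4 and S5).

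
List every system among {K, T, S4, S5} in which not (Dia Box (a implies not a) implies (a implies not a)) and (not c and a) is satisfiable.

S5-tableau for the formula:
1. not (Dia Box (a implies not a) implies (a implies not a)) and (not c and a), w0
2. not (Dia Box (a implies not a) implies (a implies not a)), w0
3. not c and a, w0
4. Dia Box (a implies not a), w0
5. not (a implies not a), w0
6. not c, w0
7. a, w0
8. Box (a implies not a), w1
9. a implies not a, w0
10. a implies not a, w1
11. not a, w0
Accessibility: w0Rw0, w0Rw1, w1Rw0, w1Rw1
Branch closes: a and not a both at w0.
Every branch closes (one shown): unsatisfiable in S5.
S4-tableau for the formula:
1. not (Dia Box (a implies not a) implies (a implies not a)) and (not c and a), w0
2. not (Dia Box (a implies not a) implies (a implies not a)), w0
3. not c and a, w0
4. Dia Box (a implies not a), w0
5. not (a implies not a), w0
6. not c, w0
7. a, w0
8. Box (a implies not a), w1
9. a implies not a, w1
10. not a, w1
Accessibility: w0Rw0, w0Rw1, w1Rw1
Complete open branch: satisfiable in S4, hence also in K, T (this S4-model is also a K-model and a T-model).

K, T, S4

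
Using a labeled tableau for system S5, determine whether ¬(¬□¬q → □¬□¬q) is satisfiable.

Unsatisfiable

1. ¬(¬□¬q → □¬□¬q), u
2. ¬□¬q, u   [¬→-rule on 1]
3. ¬□¬□¬q, u   [¬→-rule on 1]
4. q, v   [¬□-rule on 2: fresh world v, uRv]
5. □¬q, w   [¬□-rule on 3: fresh world w, uRw]
6. ¬q, u   [□-rule on 5 via wRu]
7. ¬q, v   [□-rule on 5 via wRv]
Accessibility: uRu, uRv, uRw, vRu, vRv, vRw, wRu, wRv, wRw
Branch closes: q and ¬q both at v.
All branches of the tableau close; one closing branch shown above.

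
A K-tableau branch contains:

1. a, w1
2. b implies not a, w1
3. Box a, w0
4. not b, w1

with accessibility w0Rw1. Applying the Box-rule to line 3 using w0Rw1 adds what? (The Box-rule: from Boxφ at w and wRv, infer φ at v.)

a, w1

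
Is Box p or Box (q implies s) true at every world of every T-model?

Tableau for the negation not (Box p or Box (q implies s)):
1. not (Box p or Box (q implies s)), 0
2. not Box p, 0
3. not Box (q implies s), 0
4. not p, 1
5. not (q implies s), 2
6. q, 2
7. not s, 2
Accessibility: 0R0, 0R1, 0R2, 1R1, 2R2
The negation has an open branch (countermodel exists).

Not valid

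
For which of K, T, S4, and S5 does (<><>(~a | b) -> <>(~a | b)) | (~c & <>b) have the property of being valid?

S4-tableau for the negation ~((<><>(~a | b) -> <>(~a | b)) | (~c & <>b)):
1. ~((<><>(~a | b) -> <>(~a | b)) | (~c & <>b)), u
2. ~(<><>(~a | b) -> <>(~a | b)), u
3. ~(~c & <>b), u
4. <><>(~a | b), u
5. ~<>(~a | b), u
6. ~(~a | b), u
7. a, u
8. ~b, u
9. ~<>b, u
10. <>(~a | b), v
11. ~(~a | b), v
12. a, v
13. ~b, v
14. ~a | b, w
15. ~(~a | b), w
16. a, w
17. ~b, w
18. b, w
Accessibility: uRu, uRv, uRw, vRv, vRw, wRw
Branch closes: b and ~b both at w.
Every branch closes (one shown): valid in S4, hence also in S5 (every theorem of S4 is a theorem of S5).
T-tableau for the negation ~((<><>(~a | b) -> <>(~a | b)) | (~c & <>b)):
1. ~((<><>(~a | b) -> <>(~a | b)) | (~c & <>b)), u
2. ~(<><>(~a | b) -> <>(~a | b)), u
3. ~(~c & <>b), u
4. <><>(~a | b), u
5. ~<>(~a | b), u
6. ~(~a | b), u
7. a, u
8. ~b, u
9. ~<>b, u
10. <>(~a | b), v
11. ~(~a | b), v
12. a, v
13. ~b, v
14. ~a | b, w
15. b, w
Accessibility: uRu, uRv, vRv, vRw, wRw
Complete open branch: countermodel on a T-frame, so not valid in T, nor in K (the same frame is also a K-frame).

S4, S5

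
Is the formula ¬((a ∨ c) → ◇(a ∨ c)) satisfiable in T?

No, unsatisfiable

1. ¬((a ∨ c) → ◇(a ∨ c)), w0
2. a ∨ c, w0   [¬→-rule on 1]
3. ¬◇(a ∨ c), w0   [¬→-rule on 1]
4. ¬(a ∨ c), w0   [¬◇-rule on 3 via w0Rw0]
5. ¬a, w0   [¬∨-rule on 4]
6. ¬c, w0   [¬∨-rule on 4]
7. c, w0   [∨-rule on 2 (branches; this branch)]
Accessibility: w0Rw0
Branch closes: c and ¬c both at w0.
All branches of the tableau close; one closing branch shown above.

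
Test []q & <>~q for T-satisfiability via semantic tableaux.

1. []q & <>~q, u
2. []q, u   [&-rule on 1]
3. <>~q, u   [&-rule on 1]
4. q, u   [[]-rule on 2 via uRu]
5. ~q, v   [<>-rule on 3: fresh world v, uRv]
6. q, v   [[]-rule on 2 via uRv]
Accessibility: uRu, uRv, vRv
Branch closes: q and ~q both at v.
(One branch shown.) All branches close.

Unsatisfiable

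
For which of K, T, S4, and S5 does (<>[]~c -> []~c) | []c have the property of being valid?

S4-tableau for the negation ~((<>[]~c -> []~c) | []c):
1. ~((<>[]~c -> []~c) | []c), u
2. ~(<>[]~c -> []~c), u   [~|-rule on 1]
3. ~[]c, u   [~|-rule on 1]
4. <>[]~c, u   [~->-rule on 2]
5. ~[]~c, u   [~->-rule on 2]
6. ~c, v   [~[]-rule on 3: fresh world v, uRv]
7. []~c, w   [<>-rule on 4: fresh world w, uRw]
8. ~c, w   [[]-rule on 7 via wRw]
9. c, x   [~[]-rule on 5: fresh world x, uRx]
Accessibility: uRu, uRv, uRw, uRx, vRv, wRw, xRx
Complete open branch: countermodel on an S4-frame, so not valid in S4, nor in K, T (the same frame is also a K-frame and a T-frame).
S5-tableau for the negation ~((<>[]~c -> []~c) | []c):
1. ~((<>[]~c -> []~c) | []c), u
2. ~(<>[]~c -> []~c), u   [~|-rule on 1]
3. ~[]c, u   [~|-rule on 1]
4. <>[]~c, u   [~->-rule on 2]
5. ~[]~c, u   [~->-rule on 2]
6. ~c, v   [~[]-rule on 3: fresh world v, uRv]
7. []~c, w   [<>-rule on 4: fresh world w, uRw]
8. ~c, u   [[]-rule on 7 via wRu]
9. ~c, w   [[]-rule on 7 via wRw]
10. c, x   [~[]-rule on 5: fresh world x, uRx]
11. ~c, x   [[]-rule on 7 via wRx]
Accessibility: uRu, uRv, uRw, uRx, vRu, vRv, vRw, vRx, wRu, wRv, wRw, wRx, xRu, xRv, xRw, xRx
Branch closes: c and ~c both at x.
Every branch closes (one shown): valid in S5.

S5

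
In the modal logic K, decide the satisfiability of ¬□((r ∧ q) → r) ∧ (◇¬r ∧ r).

Unsatisfiable

1. ¬□((r ∧ q) → r) ∧ (◇¬r ∧ r), u
2. ¬□((r ∧ q) → r), u   [∧-rule on 1]
3. ◇¬r ∧ r, u   [∧-rule on 1]
4. ◇¬r, u   [∧-rule on 3]
5. r, u   [∧-rule on 3]
6. ¬((r ∧ q) → r), v   [¬□-rule on 2: fresh world v, uRv]
7. r ∧ q, v   [¬→-rule on 6]
8. ¬r, v   [¬→-rule on 6]
9. r, v   [∧-rule on 7]
10. q, v   [∧-rule on 7]
Accessibility: uRv
Branch closes: r and ¬r both at v.
All branches of the tableau close; one closing branch shown above.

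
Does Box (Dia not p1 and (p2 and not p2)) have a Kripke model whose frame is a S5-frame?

Unsatisfiable (every branch closes)

1. Box (Dia not p1 and (p2 and not p2)), u
2. Dia not p1 and (p2 and not p2), u   [Box-rule on 1 via uRu]
3. Dia not p1, u   [and-rule on 2]
4. p2 and not p2, u   [and-rule on 2]
5. p2, u   [and-rule on 4]
6. not p2, u   [and-rule on 4]
Accessibility: uRu
Branch closes: p2 and not p2 both at u.
All branches of the tableau close; one closing branch shown above.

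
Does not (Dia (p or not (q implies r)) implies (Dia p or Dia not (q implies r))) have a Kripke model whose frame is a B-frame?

Unsatisfiable

1. not (Dia (p or not (q implies r)) implies (Dia p or Dia not (q implies r))), 0
2. Dia (p or not (q implies r)), 0   [neg-implies-rule on 1]
3. not (Dia p or Dia not (q implies r)), 0   [neg-implies-rule on 1]
4. not Dia p, 0   [neg-or-rule on 3]
5. not Dia not (q implies r), 0   [neg-or-rule on 3]
6. not p, 0   [neg-Dia-rule on 4 via 0R0]
7. q implies r, 0   [neg-Dia-rule on 5 via 0R0]
8. r, 0   [implies-rule on 7 (branches; this branch)]
9. p or not (q implies r), 1   [Dia-rule on 2: fresh world 1, 0R1]
10. not p, 1   [neg-Dia-rule on 4 via 0R1]
11. q implies r, 1   [neg-Dia-rule on 5 via 0R1]
12. not (q implies r), 1   [or-rule on 9 (branches; this branch)]
13. q, 1   [neg-implies-rule on 12]
14. not r, 1   [neg-implies-rule on 12]
15. r, 1   [implies-rule on 11 (branches; this branch)]
Accessibility: 0R0, 0R1, 1R0, 1R1
Branch closes: r and not r both at 1.
Every branch closes; the branch above is one of them.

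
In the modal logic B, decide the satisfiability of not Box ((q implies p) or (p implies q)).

1. not Box ((q implies p) or (p implies q)), w0
2. not ((q implies p) or (p implies q)), w1
3. not (q implies p), w1
4. not (p implies q), w1
5. q, w1
6. not p, w1
7. p, w1
8. not q, w1
Accessibility: w0Rw0, w0Rw1, w1Rw0, w1Rw1
Branch closes: p and not p both at w1.
All branches of the tableau close; one closing branch shown above.

Unsatisfiable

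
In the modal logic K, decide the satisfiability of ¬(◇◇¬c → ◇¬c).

1. ¬(◇◇¬c → ◇¬c), 0
2. ◇◇¬c, 0   [¬→-rule on 1]
3. ¬◇¬c, 0   [¬→-rule on 1]
4. ◇¬c, 1   [◇-rule on 2: fresh world 1, 0R1]
5. c, 1   [¬◇-rule on 3 via 0R1]
6. ¬c, 2   [◇-rule on 4: fresh world 2, 1R2]
Accessibility: 0R1, 1R2

Satisfiable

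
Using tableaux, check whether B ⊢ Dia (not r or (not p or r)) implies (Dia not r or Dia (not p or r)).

Valid

Tableau for the negation not (Dia (not r or (not p or r)) implies (Dia not r or Dia (not p or r))):
1. not (Dia (not r or (not p or r)) implies (Dia not r or Dia (not p or r))), w0
2. Dia (not r or (not p or r)), w0
3. not (Dia not r or Dia (not p or r)), w0
4. not Dia not r, w0
5. not Dia (not p or r), w0
6. r, w0
7. not (not p or r), w0
8. p, w0
9. not r, w0
Accessibility: w0Rw0
Branch closes: r and not r both at w0.
Every branch of the negation's tableau closes; the branch above is one of them.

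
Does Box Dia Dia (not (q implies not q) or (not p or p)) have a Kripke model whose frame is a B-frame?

1. Box Dia Dia (not (q implies not q) or (not p or p)), w0
2. Dia Dia (not (q implies not q) or (not p or p)), w0   [Box-rule on 1 via w0Rw0]
3. Dia (not (q implies not q) or (not p or p)), w1   [Dia-rule on 2: fresh world w1, w0Rw1]
4. Dia Dia (not (q implies not q) or (not p or p)), w1   [Box-rule on 1 via w0Rw1]
5. not (q implies not q) or (not p or p), w2   [Dia-rule on 3: fresh world w2, w1Rw2]
6. not p or p, w2   [or-rule on 5 (branches; this branch)]
7. p, w2   [or-rule on 6 (branches; this branch)]
8. Dia (not (q implies not q) or (not p or p)), w3   [Dia-rule on 4: fresh world w3, w1Rw3]
9. not (q implies not q) or (not p or p), w4   [Dia-rule on 8: fresh world w4, w3Rw4]
10. not p or p, w4   [or-rule on 9 (branches; this branch)]
11. p, w4   [or-rule on 10 (branches; this branch)]
Accessibility: w0Rw0, w0Rw1, w1Rw0, w1Rw1, w1Rw2, w1Rw3, w2Rw1, w2Rw2, w3Rw1, w3Rw3, w3Rw4, w4Rw3, w4Rw4

Satisfiable (open branch found)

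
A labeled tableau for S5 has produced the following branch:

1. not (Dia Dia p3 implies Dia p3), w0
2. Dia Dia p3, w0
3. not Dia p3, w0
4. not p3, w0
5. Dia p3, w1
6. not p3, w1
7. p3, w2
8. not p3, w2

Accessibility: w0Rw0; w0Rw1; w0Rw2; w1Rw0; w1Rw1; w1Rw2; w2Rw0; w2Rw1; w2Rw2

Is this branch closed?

Both p3 and not p3 appear at w2.

Closed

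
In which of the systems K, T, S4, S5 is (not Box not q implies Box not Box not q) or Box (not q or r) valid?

S5-tableau for the negation not ((not Box not q implies Box not Box not q) or Box (not q or r)):
1. not ((not Box not q implies Box not Box not q) or Box (not q or r)), w0
2. not (not Box not q implies Box not Box not q), w0
3. not Box (not q or r), w0
4. not Box not q, w0
5. not Box not Box not q, w0
6. not (not q or r), w1
7. q, w1
8. not r, w1
9. q, w2
10. Box not q, w3
11. not q, w0
12. not q, w1
Accessibility: w0Rw0, w0Rw1, w0Rw2, w0Rw3, w1Rw0, w1Rw1, w1Rw2, w1Rw3, w2Rw0, w2Rw1, w2Rw2, w2Rw3, w3Rw0, w3Rw1, w3Rw2, w3Rw3
Branch closes: q and not q both at w1.
Every branch closes (one shown): valid in S5.
S4-tableau for the negation not ((not Box not q implies Box not Box not q) or Box (not q or r)):
1. not ((not Box not q implies Box not Box not q) or Box (not q or r)), w0
2. not (not Box not q implies Box not Box not q), w0
3. not Box (not q or r), w0
4. not Box not q, w0
5. not Box not Box not q, w0
6. not (not q or r), w1
7. q, w1
8. not r, w1
9. q, w2
10. Box not q, w3
11. not q, w3
Accessibility: w0Rw0, w0Rw1, w0Rw2, w0Rw3, w1Rw1, w2Rw2, w3Rw3
Complete open branch: countermodel on an S4-frame, so not valid in S4, nor in K, T (the same frame is also a K-frame and a T-frame).

S5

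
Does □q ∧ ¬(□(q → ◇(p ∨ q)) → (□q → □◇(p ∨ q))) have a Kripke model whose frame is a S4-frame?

1. □q ∧ ¬(□(q → ◇(p ∨ q)) → (□q → □◇(p ∨ q))), u
2. □q, u
3. ¬(□(q → ◇(p ∨ q)) → (□q → □◇(p ∨ q))), u
4. □(q → ◇(p ∨ q)), u
5. ¬(□q → □◇(p ∨ q)), u
6. ¬□◇(p ∨ q), u
7. q, u
8. q → ◇(p ∨ q), u
9. ◇(p ∨ q), u
10. ¬◇(p ∨ q), v
11. q, v
12. q → ◇(p ∨ q), v
13. ¬(p ∨ q), v
14. ¬p, v
15. ¬q, v
Accessibility: uRu, uRv, vRv
Branch closes: q and ¬q both at v.
(One branch shown.) All branches close.

No, unsatisfiable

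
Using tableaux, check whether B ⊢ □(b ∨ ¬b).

Tableau for the negation ¬□(b ∨ ¬b):
1. ¬□(b ∨ ¬b), w0
2. ¬(b ∨ ¬b), w1   [¬□-rule on 1: fresh world w1, w0Rw1]
3. ¬b, w1   [¬∨-rule on 2]
4. b, w1   [¬∨-rule on 2]
Accessibility: w0Rw0, w0Rw1, w1Rw0, w1Rw1
Branch closes: b and ¬b both at w1.
Every branch of the negation's tableau closes; the branch above is one of them.

Yes, valid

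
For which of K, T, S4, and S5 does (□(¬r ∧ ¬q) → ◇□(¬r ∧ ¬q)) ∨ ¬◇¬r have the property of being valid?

T, S4, S5

T-tableau for the negation ¬((□(¬r ∧ ¬q) → ◇□(¬r ∧ ¬q)) ∨ ¬◇¬r):
1. ¬((□(¬r ∧ ¬q) → ◇□(¬r ∧ ¬q)) ∨ ¬◇¬r), w0
2. ¬(□(¬r ∧ ¬q) → ◇□(¬r ∧ ¬q)), w0
3. ◇¬r, w0
4. □(¬r ∧ ¬q), w0
5. ¬◇□(¬r ∧ ¬q), w0
6. ¬r ∧ ¬q, w0
7. ¬r, w0
8. ¬q, w0
9. ¬□(¬r ∧ ¬q), w0
10. ¬r, w1
11. ¬r ∧ ¬q, w1
12. ¬q, w1
13. ¬□(¬r ∧ ¬q), w1
14. ¬(¬r ∧ ¬q), w2
15. ¬r ∧ ¬q, w2
16. ¬r, w2
17. ¬q, w2
18. ¬□(¬r ∧ ¬q), w2
19. q, w2
Accessibility: w0Rw0, w0Rw1, w0Rw2, w1Rw1, w2Rw2
Branch closes: q and ¬q both at w2.
Every branch closes (one shown): valid in T, hence also in S4, S5 (every theorem of T is a theorem of S4 and S5).
K-tableau for the negation ¬((□(¬r ∧ ¬q) → ◇□(¬r ∧ ¬q)) ∨ ¬◇¬r):
1. ¬((□(¬r ∧ ¬q) → ◇□(¬r ∧ ¬q)) ∨ ¬◇¬r), w0
2. ¬(□(¬r ∧ ¬q) → ◇□(¬r ∧ ¬q)), w0
3. ◇¬r, w0
4. □(¬r ∧ ¬q), w0
5. ¬◇□(¬r ∧ ¬q), w0
6. ¬r, w1
7. ¬r ∧ ¬q, w1
8. ¬q, w1
9. ¬□(¬r ∧ ¬q), w1
10. ¬(¬r ∧ ¬q), w2
11. q, w2
Accessibility: w0Rw1, w1Rw2
Complete open branch: countermodel on a K-frame, so not valid in K.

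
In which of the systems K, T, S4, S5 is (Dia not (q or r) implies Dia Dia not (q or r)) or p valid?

T, S4, S5

K-tableau for the negation not ((Dia not (q or r) implies Dia Dia not (q or r)) or p):
1. not ((Dia not (q or r) implies Dia Dia not (q or r)) or p), 0
2. not (Dia not (q or r) implies Dia Dia not (q or r)), 0
3. not p, 0
4. Dia not (q or r), 0
5. not Dia Dia not (q or r), 0
6. not (q or r), 1
7. not q, 1
8. not r, 1
9. not Dia not (q or r), 1
Accessibility: 0R1
Complete open branch: countermodel on a K-frame, so not valid in K.
T-tableau for the negation not ((Dia not (q or r) implies Dia Dia not (q or r)) or p):
1. not ((Dia not (q or r) implies Dia Dia not (q or r)) or p), 0
2. not (Dia not (q or r) implies Dia Dia not (q or r)), 0
3. not p, 0
4. Dia not (q or r), 0
5. not Dia Dia not (q or r), 0
6. not Dia not (q or r), 0
7. q or r, 0
8. r, 0
9. not (q or r), 1
10. not q, 1
11. not r, 1
12. not Dia not (q or r), 1
13. q or r, 1
14. r, 1
Accessibility: 0R0, 0R1, 1R1
Branch closes: r and not r both at 1.
Every branch closes (one shown): valid in T, hence also in S4, S5 (every theorem of T is a theorem of S4 and S5).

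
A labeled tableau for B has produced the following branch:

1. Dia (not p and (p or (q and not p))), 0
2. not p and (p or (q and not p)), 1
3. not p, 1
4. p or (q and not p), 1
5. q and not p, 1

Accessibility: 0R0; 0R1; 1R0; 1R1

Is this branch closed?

No world carries both an atom and its negation.

Not closed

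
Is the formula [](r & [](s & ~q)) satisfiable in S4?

1. [](r & [](s & ~q)), u
2. r & [](s & ~q), u
3. r, u
4. [](s & ~q), u
5. s & ~q, u
6. s, u
7. ~q, u
Accessibility: uRu

Satisfiable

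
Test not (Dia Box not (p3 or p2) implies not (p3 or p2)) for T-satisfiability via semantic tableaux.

Satisfiable

1. not (Dia Box not (p3 or p2) implies not (p3 or p2)), w0
2. Dia Box not (p3 or p2), w0
3. p3 or p2, w0
4. p2, w0
5. Box not (p3 or p2), w1
6. not (p3 or p2), w1
7. not p3, w1
8. not p2, w1
Accessibility: w0Rw0, w0Rw1, w1Rw1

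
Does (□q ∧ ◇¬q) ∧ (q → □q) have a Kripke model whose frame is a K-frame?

1. (□q ∧ ◇¬q) ∧ (q → □q), 0
2. □q ∧ ◇¬q, 0
3. q → □q, 0
4. □q, 0
5. ◇¬q, 0
6. ¬q, 1
7. q, 1
Accessibility: 0R1
Branch closes: q and ¬q both at 1.
All branches of the tableau close; one closing branch shown above.

Unsatisfiable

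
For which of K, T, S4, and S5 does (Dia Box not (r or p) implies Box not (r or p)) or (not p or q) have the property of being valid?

S4-tableau for the negation not ((Dia Box not (r or p) implies Box not (r or p)) or (not p or q)):
1. not ((Dia Box not (r or p) implies Box not (r or p)) or (not p or q)), w0
2. not (Dia Box not (r or p) implies Box not (r or p)), w0
3. not (not p or q), w0
4. Dia Box not (r or p), w0
5. not Box not (r or p), w0
6. p, w0
7. not q, w0
8. Box not (r or p), w1
9. not (r or p), w1
10. not r, w1
11. not p, w1
12. r or p, w2
13. p, w2
Accessibility: w0Rw0, w0Rw1, w0Rw2, w1Rw1, w2Rw2
Complete open branch: countermodel on an S4-frame, so not valid in S4, nor in K, T (the same frame is also a K-frame and a T-frame).
S5-tableau for the negation not ((Dia Box not (r or p) implies Box not (r or p)) or (not p or q)):
1. not ((Dia Box not (r or p) implies Box not (r or p)) or (not p or q)), w0
2. not (Dia Box not (r or p) implies Box not (r or p)), w0
3. not (not p or q), w0
4. Dia Box not (r or p), w0
5. not Box not (r or p), w0
6. p, w0
7. not q, w0
8. Box not (r or p), w1
9. not (r or p), w0
10. not r, w0
11. not p, w0
Accessibility: w0Rw0, w0Rw1, w1Rw0, w1Rw1
Branch closes: p and not p both at w0.
Every branch closes (one shown): valid in S5.

S5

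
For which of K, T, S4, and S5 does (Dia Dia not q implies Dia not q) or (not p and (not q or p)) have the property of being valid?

S4, S5

T-tableau for the negation not ((Dia Dia not q implies Dia not q) or (not p and (not q or p))):
1. not ((Dia Dia not q implies Dia not q) or (not p and (not q or p))), 0
2. not (Dia Dia not q implies Dia not q), 0   [neg-or-rule on 1]
3. not (not p and (not q or p)), 0   [neg-or-rule on 1]
4. Dia Dia not q, 0   [neg-implies-rule on 2]
5. not Dia not q, 0   [neg-implies-rule on 2]
6. q, 0   [neg-Dia-rule on 5 via 0R0]
7. not (not q or p), 0   [neg-and-rule on 3 (branches; this branch)]
8. not p, 0   [neg-or-rule on 7]
9. Dia not q, 1   [Dia-rule on 4: fresh world 1, 0R1]
10. q, 1   [neg-Dia-rule on 5 via 0R1]
11. not q, 2   [Dia-rule on 9: fresh world 2, 1R2]
Accessibility: 0R0, 0R1, 1R1, 1R2, 2R2
Complete open branch: countermodel on a T-frame, so not valid in T, nor in K (the same frame is also a K-frame).
S4-tableau for the negation not ((Dia Dia not q implies Dia not q) or (not p and (not q or p))):
1. not ((Dia Dia not q implies Dia not q) or (not p and (not q or p))), 0
2. not (Dia Dia not q implies Dia not q), 0   [neg-or-rule on 1]
3. not (not p and (not q or p)), 0   [neg-or-rule on 1]
4. Dia Dia not q, 0   [neg-implies-rule on 2]
5. not Dia not q, 0   [neg-implies-rule on 2]
6. q, 0   [neg-Dia-rule on 5 via 0R0]
7. not (not q or p), 0   [neg-and-rule on 3 (branches; this branch)]
8. not p, 0   [neg-or-rule on 7]
9. Dia not q, 1   [Dia-rule on 4: fresh world 1, 0R1]
10. q, 1   [neg-Dia-rule on 5 via 0R1]
11. not q, 2   [Dia-rule on 9: fresh world 2, 1R2]
12. q, 2   [neg-Dia-rule on 5 via 0R2]
Accessibility: 0R0, 0R1, 0R2, 1R1, 1R2, 2R2
Branch closes: q and not q both at 2.
Every branch closes (one shown): valid in S4, hence also in S5 (every theorem of S4 is a theorem of S5).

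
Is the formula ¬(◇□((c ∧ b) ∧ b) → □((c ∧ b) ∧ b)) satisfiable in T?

1. ¬(◇□((c ∧ b) ∧ b) → □((c ∧ b) ∧ b)), u
2. ◇□((c ∧ b) ∧ b), u
3. ¬□((c ∧ b) ∧ b), u
4. □((c ∧ b) ∧ b), v
5. (c ∧ b) ∧ b, v
6. c ∧ b, v
7. b, v
8. c, v
9. ¬((c ∧ b) ∧ b), w
10. ¬b, w
Accessibility: uRu, uRv, uRw, vRv, wRw

Satisfiable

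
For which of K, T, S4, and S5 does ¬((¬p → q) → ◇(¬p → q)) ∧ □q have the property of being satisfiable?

T-tableau for the formula:
1. ¬((¬p → q) → ◇(¬p → q)) ∧ □q, u
2. ¬((¬p → q) → ◇(¬p → q)), u
3. □q, u
4. ¬p → q, u
5. ¬◇(¬p → q), u
6. q, u
7. ¬(¬p → q), u
8. ¬p, u
9. ¬q, u
Accessibility: uRu
Branch closes: q and ¬q both at u.
Every branch closes (one shown): unsatisfiable in T, hence also in S4, S5 (every S4/S5-frame is a T-frame).
K-tableau for the formula:
1. ¬((¬p → q) → ◇(¬p → q)) ∧ □q, u
2. ¬((¬p → q) → ◇(¬p → q)), u
3. □q, u
4. ¬p → q, u
5. ¬◇(¬p → q), u
6. q, u
Complete open branch: satisfiable in K.

K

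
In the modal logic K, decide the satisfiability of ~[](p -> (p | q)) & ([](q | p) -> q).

Unsatisfiable (every branch closes)

1. ~[](p -> (p | q)) & ([](q | p) -> q), w0
2. ~[](p -> (p | q)), w0   [&-rule on 1]
3. [](q | p) -> q, w0   [&-rule on 1]
4. q, w0   [->-rule on 3 (branches; this branch)]
5. ~(p -> (p | q)), w1   [~[]-rule on 2: fresh world w1, w0Rw1]
6. p, w1   [~->-rule on 5]
7. ~(p | q), w1   [~->-rule on 5]
8. ~p, w1   [~|-rule on 7]
9. ~q, w1   [~|-rule on 7]
Accessibility: w0Rw1
Branch closes: p and ~p both at w1.
All branches of the tableau close; one closing branch shown above.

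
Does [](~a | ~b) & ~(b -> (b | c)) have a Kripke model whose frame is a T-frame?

1. [](~a | ~b) & ~(b -> (b | c)), w0
2. [](~a | ~b), w0
3. ~(b -> (b | c)), w0
4. b, w0
5. ~(b | c), w0
6. ~b, w0
7. ~c, w0
Accessibility: w0Rw0
Branch closes: b and ~b both at w0.
All branches of the tableau close; one closing branch shown above.

Unsatisfiable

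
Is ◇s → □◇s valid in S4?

Tableau for the negation ¬(◇s → □◇s):
1. ¬(◇s → □◇s), 0
2. ◇s, 0   [¬→-rule on 1]
3. ¬□◇s, 0   [¬→-rule on 1]
4. s, 1   [◇-rule on 2: fresh world 1, 0R1]
5. ¬◇s, 2   [¬□-rule on 3: fresh world 2, 0R2]
6. ¬s, 2   [¬◇-rule on 5 via 2R2]
Accessibility: 0R0, 0R1, 0R2, 1R1, 2R2
The negation has an open branch (countermodel exists).

No, not valid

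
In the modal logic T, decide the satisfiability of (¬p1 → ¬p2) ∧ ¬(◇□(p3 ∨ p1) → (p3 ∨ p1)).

Satisfiable (open branch found)

1. (¬p1 → ¬p2) ∧ ¬(◇□(p3 ∨ p1) → (p3 ∨ p1)), 0
2. ¬p1 → ¬p2, 0   [∧-rule on 1]
3. ¬(◇□(p3 ∨ p1) → (p3 ∨ p1)), 0   [∧-rule on 1]
4. ◇□(p3 ∨ p1), 0   [¬→-rule on 3]
5. ¬(p3 ∨ p1), 0   [¬→-rule on 3]
6. ¬p3, 0   [¬∨-rule on 5]
7. ¬p1, 0   [¬∨-rule on 5]
8. ¬p2, 0   [→-rule on 2 (branches; this branch)]
9. □(p3 ∨ p1), 1   [◇-rule on 4: fresh world 1, 0R1]
10. p3 ∨ p1, 1   [□-rule on 9 via 1R1]
11. p1, 1   [∨-rule on 10 (branches; this branch)]
Accessibility: 0R0, 0R1, 1R1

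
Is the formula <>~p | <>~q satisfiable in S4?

1. <>~p | <>~q, 0
2. <>~q, 0
3. ~q, 1
Accessibility: 0R0, 0R1, 1R1

Yes, satisfiable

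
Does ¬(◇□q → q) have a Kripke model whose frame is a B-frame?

Unsatisfiable

1. ¬(◇□q → q), w0
2. ◇□q, w0
3. ¬q, w0
4. □q, w1
5. q, w0
Accessibility: w0Rw0, w0Rw1, w1Rw0, w1Rw1
Branch closes: q and ¬q both at w0.
All branches of the tableau close; one closing branch shown above.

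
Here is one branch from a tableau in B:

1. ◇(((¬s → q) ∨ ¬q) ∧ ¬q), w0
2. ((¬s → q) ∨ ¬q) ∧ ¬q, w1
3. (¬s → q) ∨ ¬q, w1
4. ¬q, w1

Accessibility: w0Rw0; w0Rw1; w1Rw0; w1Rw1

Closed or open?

No, open

No atom appears with both signs at the same world.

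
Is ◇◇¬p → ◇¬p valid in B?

Tableau for the negation ¬(◇◇¬p → ◇¬p):
1. ¬(◇◇¬p → ◇¬p), 0
2. ◇◇¬p, 0   [¬→-rule on 1]
3. ¬◇¬p, 0   [¬→-rule on 1]
4. p, 0   [¬◇-rule on 3 via 0R0]
5. ◇¬p, 1   [◇-rule on 2: fresh world 1, 0R1]
6. p, 1   [¬◇-rule on 3 via 0R1]
7. ¬p, 2   [◇-rule on 5: fresh world 2, 1R2]
Accessibility: 0R0, 0R1, 1R0, 1R1, 1R2, 2R1, 2R2
The negation has an open branch (countermodel exists).

No, not valid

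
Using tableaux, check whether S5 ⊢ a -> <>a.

Tableau for the negation ~(a -> <>a):
1. ~(a -> <>a), w0
2. a, w0
3. ~<>a, w0
4. ~a, w0
Accessibility: w0Rw0
Branch closes: a and ~a both at w0.
Every branch of the negation's tableau closes; the branch above is one of them.

Valid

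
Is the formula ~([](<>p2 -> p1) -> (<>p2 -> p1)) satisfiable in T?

Unsatisfiable

1. ~([](<>p2 -> p1) -> (<>p2 -> p1)), w0
2. [](<>p2 -> p1), w0
3. ~(<>p2 -> p1), w0
4. <>p2, w0
5. ~p1, w0
6. <>p2 -> p1, w0
7. ~<>p2, w0
8. ~p2, w0
9. p2, w1
10. <>p2 -> p1, w1
11. ~p2, w1
Accessibility: w0Rw0, w0Rw1, w1Rw1
Branch closes: p2 and ~p2 both at w1.
All branches of the tableau close; one closing branch shown above.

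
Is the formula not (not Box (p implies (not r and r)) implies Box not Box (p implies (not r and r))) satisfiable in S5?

1. not (not Box (p implies (not r and r)) implies Box not Box (p implies (not r and r))), w0
2. not Box (p implies (not r and r)), w0
3. not Box not Box (p implies (not r and r)), w0
4. not (p implies (not r and r)), w1
5. p, w1
6. not (not r and r), w1
7. not r, w1
8. Box (p implies (not r and r)), w2
9. p implies (not r and r), w0
10. p implies (not r and r), w1
11. p implies (not r and r), w2
12. not p, w0
13. not r and r, w1
14. r, w1
Accessibility: w0Rw0, w0Rw1, w0Rw2, w1Rw0, w1Rw1, w1Rw2, w2Rw0, w2Rw1, w2Rw2
Branch closes: r and not r both at w1.
(One branch shown.) All branches close.

Unsatisfiable (every branch closes)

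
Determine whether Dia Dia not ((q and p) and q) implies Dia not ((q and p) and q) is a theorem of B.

Not valid

Tableau for the negation not (Dia Dia not ((q and p) and q) implies Dia not ((q and p) and q)):
1. not (Dia Dia not ((q and p) and q) implies Dia not ((q and p) and q)), 0
2. Dia Dia not ((q and p) and q), 0
3. not Dia not ((q and p) and q), 0
4. (q and p) and q, 0
5. q and p, 0
6. q, 0
7. p, 0
8. Dia not ((q and p) and q), 1
9. (q and p) and q, 1
10. q and p, 1
11. q, 1
12. p, 1
13. not ((q and p) and q), 2
14. not q, 2
Accessibility: 0R0, 0R1, 1R0, 1R1, 1R2, 2R1, 2R2
The negation has an open branch (countermodel exists).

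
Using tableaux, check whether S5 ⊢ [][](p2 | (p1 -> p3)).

Invalid (countermodel exists)

Tableau for the negation ~[][](p2 | (p1 -> p3)):
1. ~[][](p2 | (p1 -> p3)), 0
2. ~[](p2 | (p1 -> p3)), 1
3. ~(p2 | (p1 -> p3)), 2
4. ~p2, 2
5. ~(p1 -> p3), 2
6. p1, 2
7. ~p3, 2
Accessibility: 0R0, 0R1, 0R2, 1R0, 1R1, 1R2, 2R0, 2R1, 2R2
The negation has an open branch (countermodel exists).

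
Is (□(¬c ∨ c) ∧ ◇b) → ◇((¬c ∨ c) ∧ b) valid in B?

Valid in B

Tableau for the negation ¬((□(¬c ∨ c) ∧ ◇b) → ◇((¬c ∨ c) ∧ b)):
1. ¬((□(¬c ∨ c) ∧ ◇b) → ◇((¬c ∨ c) ∧ b)), u
2. □(¬c ∨ c) ∧ ◇b, u
3. ¬◇((¬c ∨ c) ∧ b), u
4. □(¬c ∨ c), u
5. ◇b, u
6. ¬((¬c ∨ c) ∧ b), u
7. ¬c ∨ c, u
8. ¬b, u
9. c, u
10. b, v
11. ¬((¬c ∨ c) ∧ b), v
12. ¬c ∨ c, v
13. ¬(¬c ∨ c), v
14. c, v
15. ¬c, v
Accessibility: uRu, uRv, vRu, vRv
Branch closes: c and ¬c both at v.
Every branch of the negation's tableau closes; the branch above is one of them.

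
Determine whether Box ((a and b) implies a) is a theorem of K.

Yes, valid

Tableau for the negation not Box ((a and b) implies a):
1. not Box ((a and b) implies a), w0
2. not ((a and b) implies a), w1
3. a and b, w1
4. not a, w1
5. a, w1
6. b, w1
Accessibility: w0Rw1
Branch closes: a and not a both at w1.
All branches of the negation close; one closing branch shown above.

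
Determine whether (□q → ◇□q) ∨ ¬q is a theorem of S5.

Yes, valid

Tableau for the negation ¬((□q → ◇□q) ∨ ¬q):
1. ¬((□q → ◇□q) ∨ ¬q), 0
2. ¬(□q → ◇□q), 0
3. q, 0
4. □q, 0
5. ¬◇□q, 0
6. ¬□q, 0
7. ¬q, 1
8. q, 1
Accessibility: 0R0, 0R1, 1R0, 1R1
Branch closes: q and ¬q both at 1.
Every branch of the negation's tableau closes; the branch above is one of them.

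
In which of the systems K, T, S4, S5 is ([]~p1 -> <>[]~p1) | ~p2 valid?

T, S4, S5

T-tableau for the negation ~(([]~p1 -> <>[]~p1) | ~p2):
1. ~(([]~p1 -> <>[]~p1) | ~p2), w0
2. ~([]~p1 -> <>[]~p1), w0
3. p2, w0
4. []~p1, w0
5. ~<>[]~p1, w0
6. ~p1, w0
7. ~[]~p1, w0
8. p1, w1
9. ~p1, w1
Accessibility: w0Rw0, w0Rw1, w1Rw1
Branch closes: p1 and ~p1 both at w1.
Every branch closes (one shown): valid in T, hence also in S4, S5 (every theorem of T is a theorem of S4 and S5).
K-tableau for the negation ~(([]~p1 -> <>[]~p1) | ~p2):
1. ~(([]~p1 -> <>[]~p1) | ~p2), w0
2. ~([]~p1 -> <>[]~p1), w0
3. p2, w0
4. []~p1, w0
5. ~<>[]~p1, w0
Complete open branch: countermodel on a K-frame, so not valid in K.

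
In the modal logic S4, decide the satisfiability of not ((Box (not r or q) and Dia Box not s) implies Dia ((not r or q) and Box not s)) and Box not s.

No, unsatisfiable

1. not ((Box (not r or q) and Dia Box not s) implies Dia ((not r or q) and Box not s)) and Box not s, u
2. not ((Box (not r or q) and Dia Box not s) implies Dia ((not r or q) and Box not s)), u   [and-rule on 1]
3. Box not s, u   [and-rule on 1]
4. Box (not r or q) and Dia Box not s, u   [neg-implies-rule on 2]
5. not Dia ((not r or q) and Box not s), u   [neg-implies-rule on 2]
6. Box (not r or q), u   [and-rule on 4]
7. Dia Box not s, u   [and-rule on 4]
8. not s, u   [Box-rule on 3 via uRu]
9. not ((not r or q) and Box not s), u   [neg-Dia-rule on 5 via uRu]
10. not r or q, u   [Box-rule on 6 via uRu]
11. not Box not s, u   [neg-and-rule on 9 (branches; this branch)]
12. q, u   [or-rule on 10 (branches; this branch)]
13. Box not s, v   [Dia-rule on 7: fresh world v, uRv]
14. not s, v   [Box-rule on 3 via uRv]
15. not ((not r or q) and Box not s), v   [neg-Dia-rule on 5 via uRv]
16. not r or q, v   [Box-rule on 6 via uRv]
17. not Box not s, v   [neg-and-rule on 15 (branches; this branch)]
18. q, v   [or-rule on 16 (branches; this branch)]
19. s, w   [neg-Box-rule on 11: fresh world w, uRw]
20. not s, w   [Box-rule on 3 via uRw]
Accessibility: uRu, uRv, uRw, vRv, wRw
Branch closes: s and not s both at w.
All branches of the tableau close; one closing branch shown above.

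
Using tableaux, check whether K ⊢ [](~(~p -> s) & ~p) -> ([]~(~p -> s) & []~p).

Tableau for the negation ~([](~(~p -> s) & ~p) -> ([]~(~p -> s) & []~p)):
1. ~([](~(~p -> s) & ~p) -> ([]~(~p -> s) & []~p)), 0
2. [](~(~p -> s) & ~p), 0   [~->-rule on 1]
3. ~([]~(~p -> s) & []~p), 0   [~->-rule on 1]
4. ~[]~(~p -> s), 0   [~&-rule on 3 (branches; this branch)]
5. ~p -> s, 1   [~[]-rule on 4: fresh world 1, 0R1]
6. ~(~p -> s) & ~p, 1   [[]-rule on 2 via 0R1]
7. ~(~p -> s), 1   [&-rule on 6]
8. ~p, 1   [&-rule on 6]
9. ~s, 1   [~->-rule on 7]
10. s, 1   [->-rule on 5 (branches; this branch)]
Accessibility: 0R1
Branch closes: s and ~s both at 1.
All branches of the negation close; one closing branch shown above.

Yes, valid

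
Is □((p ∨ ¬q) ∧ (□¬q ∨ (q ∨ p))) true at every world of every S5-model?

No, not valid

Tableau for the negation ¬□((p ∨ ¬q) ∧ (□¬q ∨ (q ∨ p))):
1. ¬□((p ∨ ¬q) ∧ (□¬q ∨ (q ∨ p))), u
2. ¬((p ∨ ¬q) ∧ (□¬q ∨ (q ∨ p))), v   [¬□-rule on 1: fresh world v, uRv]
3. ¬(□¬q ∨ (q ∨ p)), v   [¬∧-rule on 2 (branches; this branch)]
4. ¬□¬q, v   [¬∨-rule on 3]
5. ¬(q ∨ p), v   [¬∨-rule on 3]
6. ¬q, v   [¬∨-rule on 5]
7. ¬p, v   [¬∨-rule on 5]
8. q, w   [¬□-rule on 4: fresh world w, vRw]
Accessibility: uRu, uRv, uRw, vRu, vRv, vRw, wRu, wRv, wRw
The negation has an open branch (countermodel exists).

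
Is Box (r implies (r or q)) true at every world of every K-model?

Tableau for the negation not Box (r implies (r or q)):
1. not Box (r implies (r or q)), w0
2. not (r implies (r or q)), w1
3. r, w1
4. not (r or q), w1
5. not r, w1
6. not q, w1
Accessibility: w0Rw1
Branch closes: r and not r both at w1.
All branches of the negation close; one closing branch shown above.

Valid in K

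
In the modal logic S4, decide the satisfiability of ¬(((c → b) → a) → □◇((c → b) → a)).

Yes, satisfiable

1. ¬(((c → b) → a) → □◇((c → b) → a)), 0
2. (c → b) → a, 0   [¬→-rule on 1]
3. ¬□◇((c → b) → a), 0   [¬→-rule on 1]
4. a, 0   [→-rule on 2 (branches; this branch)]
5. ¬◇((c → b) → a), 1   [¬□-rule on 3: fresh world 1, 0R1]
6. ¬((c → b) → a), 1   [¬◇-rule on 5 via 1R1]
7. c → b, 1   [¬→-rule on 6]
8. ¬a, 1   [¬→-rule on 6]
9. b, 1   [→-rule on 7 (branches; this branch)]
Accessibility: 0R0, 0R1, 1R1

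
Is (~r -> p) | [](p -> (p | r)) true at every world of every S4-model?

Tableau for the negation ~((~r -> p) | [](p -> (p | r))):
1. ~((~r -> p) | [](p -> (p | r))), w0
2. ~(~r -> p), w0
3. ~[](p -> (p | r)), w0
4. ~r, w0
5. ~p, w0
6. ~(p -> (p | r)), w1
7. p, w1
8. ~(p | r), w1
9. ~p, w1
10. ~r, w1
Accessibility: w0Rw0, w0Rw1, w1Rw1
Branch closes: p and ~p both at w1.
Every branch of the negation's tableau closes; the branch above is one of them.

Valid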